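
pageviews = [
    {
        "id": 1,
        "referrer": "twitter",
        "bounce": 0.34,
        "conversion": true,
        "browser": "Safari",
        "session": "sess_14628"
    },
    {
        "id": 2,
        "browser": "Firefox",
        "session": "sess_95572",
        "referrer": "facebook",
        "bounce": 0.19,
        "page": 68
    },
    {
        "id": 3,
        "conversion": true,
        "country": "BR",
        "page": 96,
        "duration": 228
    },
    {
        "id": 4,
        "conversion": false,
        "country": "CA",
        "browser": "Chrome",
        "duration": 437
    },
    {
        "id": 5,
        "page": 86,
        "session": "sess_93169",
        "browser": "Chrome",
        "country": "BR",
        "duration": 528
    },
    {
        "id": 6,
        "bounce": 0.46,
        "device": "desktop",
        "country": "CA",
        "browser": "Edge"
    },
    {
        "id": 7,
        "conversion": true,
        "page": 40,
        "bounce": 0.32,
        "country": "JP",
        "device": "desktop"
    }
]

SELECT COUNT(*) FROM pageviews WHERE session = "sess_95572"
1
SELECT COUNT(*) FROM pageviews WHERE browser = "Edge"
1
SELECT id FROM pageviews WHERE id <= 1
[1]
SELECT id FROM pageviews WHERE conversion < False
[]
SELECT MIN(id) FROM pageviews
1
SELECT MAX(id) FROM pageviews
7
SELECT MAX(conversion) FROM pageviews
True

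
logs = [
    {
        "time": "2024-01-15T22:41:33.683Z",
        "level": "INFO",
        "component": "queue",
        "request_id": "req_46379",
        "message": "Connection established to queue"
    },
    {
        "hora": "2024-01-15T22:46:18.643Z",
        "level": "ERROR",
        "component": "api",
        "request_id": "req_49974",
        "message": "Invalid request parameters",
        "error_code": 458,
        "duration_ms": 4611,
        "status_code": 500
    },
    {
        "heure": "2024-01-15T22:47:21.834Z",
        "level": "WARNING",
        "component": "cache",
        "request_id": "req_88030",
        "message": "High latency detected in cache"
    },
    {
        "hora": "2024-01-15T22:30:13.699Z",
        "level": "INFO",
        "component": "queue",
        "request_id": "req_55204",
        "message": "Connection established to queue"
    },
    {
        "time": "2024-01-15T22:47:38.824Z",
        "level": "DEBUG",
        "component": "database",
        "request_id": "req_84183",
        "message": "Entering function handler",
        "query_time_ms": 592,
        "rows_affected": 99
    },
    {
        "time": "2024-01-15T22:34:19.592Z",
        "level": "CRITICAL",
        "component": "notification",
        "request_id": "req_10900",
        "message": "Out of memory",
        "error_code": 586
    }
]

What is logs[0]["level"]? "INFO"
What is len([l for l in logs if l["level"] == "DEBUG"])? 1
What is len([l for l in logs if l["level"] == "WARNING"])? 1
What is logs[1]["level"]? "ERROR"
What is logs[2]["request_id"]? "req_88030"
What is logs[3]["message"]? "Connection established to queue"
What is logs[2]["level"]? "WARNING"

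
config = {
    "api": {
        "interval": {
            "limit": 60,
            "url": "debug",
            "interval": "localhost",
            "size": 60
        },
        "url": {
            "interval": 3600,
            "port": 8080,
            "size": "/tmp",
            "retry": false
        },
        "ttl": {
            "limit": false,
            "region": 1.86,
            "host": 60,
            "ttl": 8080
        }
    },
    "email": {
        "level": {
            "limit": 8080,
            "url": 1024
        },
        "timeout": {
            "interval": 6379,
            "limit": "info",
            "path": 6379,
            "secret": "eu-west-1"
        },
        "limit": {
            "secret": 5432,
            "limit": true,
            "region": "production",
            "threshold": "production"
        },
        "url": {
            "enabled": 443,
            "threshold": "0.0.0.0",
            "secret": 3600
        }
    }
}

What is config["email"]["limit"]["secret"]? 5432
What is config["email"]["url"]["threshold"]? "0.0.0.0"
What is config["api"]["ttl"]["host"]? 60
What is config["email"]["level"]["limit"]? 8080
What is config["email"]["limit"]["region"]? "production"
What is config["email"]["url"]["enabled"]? 443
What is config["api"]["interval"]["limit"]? 60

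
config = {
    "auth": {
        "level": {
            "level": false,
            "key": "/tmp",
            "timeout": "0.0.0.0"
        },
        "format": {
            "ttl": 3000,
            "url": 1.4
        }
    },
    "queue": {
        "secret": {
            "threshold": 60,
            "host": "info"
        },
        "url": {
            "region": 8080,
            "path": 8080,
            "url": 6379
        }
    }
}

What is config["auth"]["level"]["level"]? False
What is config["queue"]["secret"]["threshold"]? 60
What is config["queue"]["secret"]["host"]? "info"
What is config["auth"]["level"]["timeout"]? "0.0.0.0"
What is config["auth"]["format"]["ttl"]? 3000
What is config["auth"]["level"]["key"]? "/tmp"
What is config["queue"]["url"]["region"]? 8080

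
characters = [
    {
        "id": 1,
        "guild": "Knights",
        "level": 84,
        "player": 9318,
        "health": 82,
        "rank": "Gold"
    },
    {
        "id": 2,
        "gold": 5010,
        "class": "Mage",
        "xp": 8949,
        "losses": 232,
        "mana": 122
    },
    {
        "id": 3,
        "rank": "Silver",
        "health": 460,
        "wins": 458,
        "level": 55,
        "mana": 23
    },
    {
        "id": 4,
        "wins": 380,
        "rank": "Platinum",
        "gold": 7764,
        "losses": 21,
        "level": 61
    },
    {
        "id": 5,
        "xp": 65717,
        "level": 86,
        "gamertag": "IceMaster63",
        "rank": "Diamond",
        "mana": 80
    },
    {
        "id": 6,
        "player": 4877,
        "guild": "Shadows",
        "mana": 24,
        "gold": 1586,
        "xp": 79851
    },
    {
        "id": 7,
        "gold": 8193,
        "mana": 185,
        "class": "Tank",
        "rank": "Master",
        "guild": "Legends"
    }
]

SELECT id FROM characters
[1, 2, 3, 4, 5, 6, 7]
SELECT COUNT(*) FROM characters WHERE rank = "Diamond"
1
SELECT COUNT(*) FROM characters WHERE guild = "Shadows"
1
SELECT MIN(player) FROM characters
4877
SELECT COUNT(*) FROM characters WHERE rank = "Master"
1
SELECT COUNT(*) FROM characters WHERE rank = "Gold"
1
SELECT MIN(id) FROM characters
1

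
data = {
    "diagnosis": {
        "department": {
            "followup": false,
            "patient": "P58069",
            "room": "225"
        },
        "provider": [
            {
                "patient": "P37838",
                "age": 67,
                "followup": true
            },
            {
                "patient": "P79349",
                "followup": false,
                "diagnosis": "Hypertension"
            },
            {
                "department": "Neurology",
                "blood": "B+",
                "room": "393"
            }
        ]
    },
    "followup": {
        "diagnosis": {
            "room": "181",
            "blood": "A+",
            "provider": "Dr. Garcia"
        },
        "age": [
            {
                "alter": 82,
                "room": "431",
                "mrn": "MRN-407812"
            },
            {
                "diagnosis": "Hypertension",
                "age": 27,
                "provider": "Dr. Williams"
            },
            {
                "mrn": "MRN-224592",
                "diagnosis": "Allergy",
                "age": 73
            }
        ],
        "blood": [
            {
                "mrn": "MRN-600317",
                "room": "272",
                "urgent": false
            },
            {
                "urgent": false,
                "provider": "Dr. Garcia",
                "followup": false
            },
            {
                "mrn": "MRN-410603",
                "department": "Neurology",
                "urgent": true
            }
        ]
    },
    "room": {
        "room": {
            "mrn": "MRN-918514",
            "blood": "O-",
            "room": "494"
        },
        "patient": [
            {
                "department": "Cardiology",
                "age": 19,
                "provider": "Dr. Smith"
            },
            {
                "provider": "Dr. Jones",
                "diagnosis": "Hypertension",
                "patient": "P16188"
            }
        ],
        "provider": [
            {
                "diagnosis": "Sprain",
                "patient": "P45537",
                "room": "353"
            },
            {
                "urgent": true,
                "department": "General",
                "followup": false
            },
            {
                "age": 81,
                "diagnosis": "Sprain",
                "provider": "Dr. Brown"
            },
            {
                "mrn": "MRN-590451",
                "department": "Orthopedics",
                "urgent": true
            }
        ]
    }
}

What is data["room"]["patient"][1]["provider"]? "Dr. Jones"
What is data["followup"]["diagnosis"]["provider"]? "Dr. Garcia"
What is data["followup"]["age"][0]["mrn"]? "MRN-407812"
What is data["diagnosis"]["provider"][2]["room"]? "393"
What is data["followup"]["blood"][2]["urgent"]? True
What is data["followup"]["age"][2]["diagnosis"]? "Allergy"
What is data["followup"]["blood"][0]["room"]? "272"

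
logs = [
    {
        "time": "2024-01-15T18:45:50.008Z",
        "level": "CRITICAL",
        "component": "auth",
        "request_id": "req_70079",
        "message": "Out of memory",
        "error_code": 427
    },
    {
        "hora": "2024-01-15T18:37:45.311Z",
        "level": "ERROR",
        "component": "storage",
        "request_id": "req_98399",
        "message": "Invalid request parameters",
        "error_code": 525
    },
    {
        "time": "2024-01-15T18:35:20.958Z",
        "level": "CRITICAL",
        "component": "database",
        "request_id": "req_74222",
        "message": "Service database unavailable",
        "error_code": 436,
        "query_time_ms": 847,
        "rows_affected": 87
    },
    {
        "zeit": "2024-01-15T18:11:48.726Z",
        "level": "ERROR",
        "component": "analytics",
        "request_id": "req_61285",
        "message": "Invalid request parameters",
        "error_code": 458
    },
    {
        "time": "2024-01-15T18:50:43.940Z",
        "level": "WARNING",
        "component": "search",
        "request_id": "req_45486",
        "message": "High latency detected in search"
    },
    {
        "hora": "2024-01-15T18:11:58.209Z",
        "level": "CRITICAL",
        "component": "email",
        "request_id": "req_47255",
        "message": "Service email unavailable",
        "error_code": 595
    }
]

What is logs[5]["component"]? "email"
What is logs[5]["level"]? "CRITICAL"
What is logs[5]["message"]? "Service email unavailable"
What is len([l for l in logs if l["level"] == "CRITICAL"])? 3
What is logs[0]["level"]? "CRITICAL"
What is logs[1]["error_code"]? 525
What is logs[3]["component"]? "analytics"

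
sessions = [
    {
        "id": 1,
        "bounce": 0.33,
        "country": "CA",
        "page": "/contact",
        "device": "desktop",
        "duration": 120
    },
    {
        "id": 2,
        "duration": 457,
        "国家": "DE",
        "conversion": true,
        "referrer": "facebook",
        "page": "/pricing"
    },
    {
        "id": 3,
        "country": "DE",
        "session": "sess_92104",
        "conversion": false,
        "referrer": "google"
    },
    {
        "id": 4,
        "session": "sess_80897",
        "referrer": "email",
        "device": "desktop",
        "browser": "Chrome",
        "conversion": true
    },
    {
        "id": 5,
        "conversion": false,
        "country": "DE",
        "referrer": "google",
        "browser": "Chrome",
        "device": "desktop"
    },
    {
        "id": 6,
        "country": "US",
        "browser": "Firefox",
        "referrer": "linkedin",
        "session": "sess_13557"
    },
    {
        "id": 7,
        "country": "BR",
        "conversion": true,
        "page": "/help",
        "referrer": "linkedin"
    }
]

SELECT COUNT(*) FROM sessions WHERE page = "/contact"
1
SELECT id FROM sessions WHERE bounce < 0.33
[]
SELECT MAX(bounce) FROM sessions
0.33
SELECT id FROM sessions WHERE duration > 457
[]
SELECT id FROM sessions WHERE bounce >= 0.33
[1]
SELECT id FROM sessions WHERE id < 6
[1, 2, 3, 4, 5]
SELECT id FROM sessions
[1, 2, 3, 4, 5, 6, 7]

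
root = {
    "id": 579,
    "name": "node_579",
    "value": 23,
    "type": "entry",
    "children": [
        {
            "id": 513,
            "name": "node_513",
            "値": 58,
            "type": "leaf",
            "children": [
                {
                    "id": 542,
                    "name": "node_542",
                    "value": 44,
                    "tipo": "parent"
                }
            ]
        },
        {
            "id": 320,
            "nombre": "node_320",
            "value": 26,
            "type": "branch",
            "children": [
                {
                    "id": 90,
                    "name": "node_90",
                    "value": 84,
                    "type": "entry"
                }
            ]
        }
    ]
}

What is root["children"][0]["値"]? 58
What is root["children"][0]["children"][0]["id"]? 542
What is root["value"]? 23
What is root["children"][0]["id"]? 513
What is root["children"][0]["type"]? "leaf"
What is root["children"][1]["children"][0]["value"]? 84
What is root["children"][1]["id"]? 320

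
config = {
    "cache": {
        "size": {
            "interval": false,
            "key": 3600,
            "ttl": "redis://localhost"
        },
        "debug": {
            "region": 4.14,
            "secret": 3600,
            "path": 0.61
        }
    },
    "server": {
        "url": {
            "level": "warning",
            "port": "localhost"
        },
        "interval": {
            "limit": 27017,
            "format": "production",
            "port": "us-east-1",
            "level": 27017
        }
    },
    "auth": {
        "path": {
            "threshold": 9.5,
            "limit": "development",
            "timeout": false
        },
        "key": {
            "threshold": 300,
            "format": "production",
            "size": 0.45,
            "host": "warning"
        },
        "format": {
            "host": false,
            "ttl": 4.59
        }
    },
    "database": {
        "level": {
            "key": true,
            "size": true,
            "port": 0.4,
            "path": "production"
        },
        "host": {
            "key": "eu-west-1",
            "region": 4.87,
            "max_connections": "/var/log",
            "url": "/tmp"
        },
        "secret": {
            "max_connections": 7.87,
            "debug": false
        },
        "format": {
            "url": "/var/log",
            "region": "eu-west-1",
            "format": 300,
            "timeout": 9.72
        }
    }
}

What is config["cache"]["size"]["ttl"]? "redis://localhost"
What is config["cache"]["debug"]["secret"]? 3600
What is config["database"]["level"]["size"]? True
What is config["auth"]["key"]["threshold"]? 300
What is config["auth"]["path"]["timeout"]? False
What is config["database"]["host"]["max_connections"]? "/var/log"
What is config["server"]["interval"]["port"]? "us-east-1"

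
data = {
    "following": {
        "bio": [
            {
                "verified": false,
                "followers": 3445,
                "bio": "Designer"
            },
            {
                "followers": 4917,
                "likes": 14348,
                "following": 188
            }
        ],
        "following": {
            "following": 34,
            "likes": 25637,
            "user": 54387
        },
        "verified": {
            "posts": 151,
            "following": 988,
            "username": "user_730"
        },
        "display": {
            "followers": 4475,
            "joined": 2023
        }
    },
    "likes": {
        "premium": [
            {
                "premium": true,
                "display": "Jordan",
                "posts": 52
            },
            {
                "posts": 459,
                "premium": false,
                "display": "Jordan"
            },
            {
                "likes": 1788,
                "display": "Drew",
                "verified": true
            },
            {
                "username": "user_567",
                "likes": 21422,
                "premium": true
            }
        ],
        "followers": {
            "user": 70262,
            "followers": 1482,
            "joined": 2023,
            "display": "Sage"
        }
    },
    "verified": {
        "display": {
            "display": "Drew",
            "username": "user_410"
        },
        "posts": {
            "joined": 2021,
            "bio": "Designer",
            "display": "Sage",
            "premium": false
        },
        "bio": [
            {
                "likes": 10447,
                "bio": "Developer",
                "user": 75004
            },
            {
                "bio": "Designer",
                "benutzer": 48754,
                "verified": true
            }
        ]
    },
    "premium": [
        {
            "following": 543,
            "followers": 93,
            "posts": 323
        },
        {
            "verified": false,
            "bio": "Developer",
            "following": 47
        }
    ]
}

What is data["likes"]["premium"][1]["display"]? "Jordan"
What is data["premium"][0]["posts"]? 323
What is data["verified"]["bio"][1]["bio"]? "Designer"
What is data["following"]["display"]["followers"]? 4475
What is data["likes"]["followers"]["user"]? 70262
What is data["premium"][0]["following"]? 543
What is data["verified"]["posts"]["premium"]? False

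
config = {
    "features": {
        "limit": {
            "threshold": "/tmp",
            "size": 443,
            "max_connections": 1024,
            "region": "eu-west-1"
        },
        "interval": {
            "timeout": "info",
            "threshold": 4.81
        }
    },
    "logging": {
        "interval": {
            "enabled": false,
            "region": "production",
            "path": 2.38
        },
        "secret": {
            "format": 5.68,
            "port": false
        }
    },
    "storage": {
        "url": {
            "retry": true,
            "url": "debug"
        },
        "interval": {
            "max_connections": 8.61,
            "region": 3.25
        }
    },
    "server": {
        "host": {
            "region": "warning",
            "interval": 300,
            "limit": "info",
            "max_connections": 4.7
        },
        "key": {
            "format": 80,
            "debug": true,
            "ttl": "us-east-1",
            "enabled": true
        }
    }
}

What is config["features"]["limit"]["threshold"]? "/tmp"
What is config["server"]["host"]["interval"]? 300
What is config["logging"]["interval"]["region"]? "production"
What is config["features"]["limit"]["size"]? 443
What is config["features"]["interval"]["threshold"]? 4.81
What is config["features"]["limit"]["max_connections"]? 1024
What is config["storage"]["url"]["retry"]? True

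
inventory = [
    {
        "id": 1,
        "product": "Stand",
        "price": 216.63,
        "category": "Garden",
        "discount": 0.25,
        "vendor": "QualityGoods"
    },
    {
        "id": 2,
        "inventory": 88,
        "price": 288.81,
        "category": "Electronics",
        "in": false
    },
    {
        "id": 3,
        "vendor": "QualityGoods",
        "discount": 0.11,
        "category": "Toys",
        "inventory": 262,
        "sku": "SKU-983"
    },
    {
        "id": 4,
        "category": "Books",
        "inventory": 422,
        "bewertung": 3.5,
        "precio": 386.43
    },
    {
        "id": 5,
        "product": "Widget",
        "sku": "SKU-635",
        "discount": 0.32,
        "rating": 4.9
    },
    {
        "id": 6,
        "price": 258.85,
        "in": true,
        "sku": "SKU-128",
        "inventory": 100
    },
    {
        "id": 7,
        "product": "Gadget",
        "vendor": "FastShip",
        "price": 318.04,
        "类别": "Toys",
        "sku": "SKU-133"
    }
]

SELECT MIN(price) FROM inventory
216.63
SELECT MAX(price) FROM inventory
318.04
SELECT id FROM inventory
[1, 2, 3, 4, 5, 6, 7]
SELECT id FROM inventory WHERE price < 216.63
[]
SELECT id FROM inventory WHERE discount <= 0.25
[1, 3]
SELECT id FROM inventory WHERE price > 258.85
[2, 7]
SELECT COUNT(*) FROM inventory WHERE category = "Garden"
1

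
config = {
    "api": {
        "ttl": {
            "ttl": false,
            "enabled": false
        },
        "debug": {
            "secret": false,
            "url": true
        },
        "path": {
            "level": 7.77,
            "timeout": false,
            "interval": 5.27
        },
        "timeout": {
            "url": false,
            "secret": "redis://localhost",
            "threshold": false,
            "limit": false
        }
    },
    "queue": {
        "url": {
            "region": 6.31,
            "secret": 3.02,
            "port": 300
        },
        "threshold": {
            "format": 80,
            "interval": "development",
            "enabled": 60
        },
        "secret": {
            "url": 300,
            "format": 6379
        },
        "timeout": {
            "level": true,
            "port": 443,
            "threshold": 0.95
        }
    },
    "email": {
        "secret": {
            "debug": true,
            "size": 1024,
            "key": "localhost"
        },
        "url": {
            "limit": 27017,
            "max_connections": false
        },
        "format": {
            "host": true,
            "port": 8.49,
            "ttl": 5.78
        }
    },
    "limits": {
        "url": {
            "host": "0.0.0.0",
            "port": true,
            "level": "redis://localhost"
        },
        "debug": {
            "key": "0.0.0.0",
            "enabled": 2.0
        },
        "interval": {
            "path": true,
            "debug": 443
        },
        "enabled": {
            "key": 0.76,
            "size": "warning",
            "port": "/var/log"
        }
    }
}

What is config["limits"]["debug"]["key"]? "0.0.0.0"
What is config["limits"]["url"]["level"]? "redis://localhost"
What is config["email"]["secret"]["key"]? "localhost"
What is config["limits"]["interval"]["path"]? True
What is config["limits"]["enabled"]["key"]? 0.76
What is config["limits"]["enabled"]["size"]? "warning"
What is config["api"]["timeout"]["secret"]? "redis://localhost"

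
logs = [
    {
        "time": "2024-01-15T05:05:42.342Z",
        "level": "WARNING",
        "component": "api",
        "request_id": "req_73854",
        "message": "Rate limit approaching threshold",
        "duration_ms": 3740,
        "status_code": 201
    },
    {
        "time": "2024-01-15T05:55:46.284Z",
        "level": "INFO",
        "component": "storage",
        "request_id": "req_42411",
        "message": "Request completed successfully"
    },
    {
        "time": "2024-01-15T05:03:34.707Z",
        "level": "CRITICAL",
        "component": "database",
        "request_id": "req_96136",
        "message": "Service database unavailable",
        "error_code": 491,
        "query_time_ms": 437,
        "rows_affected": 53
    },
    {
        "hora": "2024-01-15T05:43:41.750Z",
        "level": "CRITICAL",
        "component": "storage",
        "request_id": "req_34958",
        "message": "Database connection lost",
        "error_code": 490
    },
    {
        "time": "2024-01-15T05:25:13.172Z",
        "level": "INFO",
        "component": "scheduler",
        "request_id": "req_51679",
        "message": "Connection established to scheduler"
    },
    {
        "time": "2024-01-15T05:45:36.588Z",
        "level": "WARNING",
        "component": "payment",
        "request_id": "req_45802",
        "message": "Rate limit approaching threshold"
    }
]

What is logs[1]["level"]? "INFO"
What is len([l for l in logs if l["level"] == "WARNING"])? 2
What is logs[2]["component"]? "database"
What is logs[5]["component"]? "payment"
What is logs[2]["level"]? "CRITICAL"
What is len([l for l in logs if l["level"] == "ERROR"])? 0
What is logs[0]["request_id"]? "req_73854"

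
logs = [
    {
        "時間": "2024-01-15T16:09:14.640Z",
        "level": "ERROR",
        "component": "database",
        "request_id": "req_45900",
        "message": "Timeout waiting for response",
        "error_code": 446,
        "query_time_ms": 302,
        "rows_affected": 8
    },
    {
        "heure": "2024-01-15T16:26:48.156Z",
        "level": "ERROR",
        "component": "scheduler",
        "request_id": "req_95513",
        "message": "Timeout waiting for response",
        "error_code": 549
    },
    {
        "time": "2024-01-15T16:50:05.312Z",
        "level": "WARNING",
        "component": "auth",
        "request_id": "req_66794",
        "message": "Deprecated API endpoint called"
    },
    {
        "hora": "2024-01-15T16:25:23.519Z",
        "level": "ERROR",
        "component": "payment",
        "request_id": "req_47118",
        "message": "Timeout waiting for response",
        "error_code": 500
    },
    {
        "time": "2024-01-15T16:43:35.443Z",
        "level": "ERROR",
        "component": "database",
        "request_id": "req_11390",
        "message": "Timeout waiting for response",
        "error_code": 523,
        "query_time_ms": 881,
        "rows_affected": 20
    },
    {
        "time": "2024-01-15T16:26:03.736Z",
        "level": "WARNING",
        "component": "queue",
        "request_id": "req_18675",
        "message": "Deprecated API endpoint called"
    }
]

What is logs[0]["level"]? "ERROR"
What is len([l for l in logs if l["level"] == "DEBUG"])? 0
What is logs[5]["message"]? "Deprecated API endpoint called"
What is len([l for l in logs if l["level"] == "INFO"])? 0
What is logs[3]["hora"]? "2024-01-15T16:25:23.519Z"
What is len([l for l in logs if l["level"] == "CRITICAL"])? 0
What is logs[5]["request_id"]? "req_18675"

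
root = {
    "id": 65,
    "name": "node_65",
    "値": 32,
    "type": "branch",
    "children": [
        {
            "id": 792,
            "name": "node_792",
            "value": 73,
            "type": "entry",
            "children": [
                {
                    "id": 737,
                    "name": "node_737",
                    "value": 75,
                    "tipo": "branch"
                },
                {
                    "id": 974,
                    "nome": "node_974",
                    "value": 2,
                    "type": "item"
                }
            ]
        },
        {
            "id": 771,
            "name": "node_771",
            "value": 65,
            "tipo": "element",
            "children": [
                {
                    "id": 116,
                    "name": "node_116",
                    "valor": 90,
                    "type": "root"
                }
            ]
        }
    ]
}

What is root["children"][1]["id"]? 771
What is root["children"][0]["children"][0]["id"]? 737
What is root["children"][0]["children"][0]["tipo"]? "branch"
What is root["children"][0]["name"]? "node_792"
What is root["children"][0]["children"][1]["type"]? "item"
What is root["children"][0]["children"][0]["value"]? 75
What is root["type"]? "branch"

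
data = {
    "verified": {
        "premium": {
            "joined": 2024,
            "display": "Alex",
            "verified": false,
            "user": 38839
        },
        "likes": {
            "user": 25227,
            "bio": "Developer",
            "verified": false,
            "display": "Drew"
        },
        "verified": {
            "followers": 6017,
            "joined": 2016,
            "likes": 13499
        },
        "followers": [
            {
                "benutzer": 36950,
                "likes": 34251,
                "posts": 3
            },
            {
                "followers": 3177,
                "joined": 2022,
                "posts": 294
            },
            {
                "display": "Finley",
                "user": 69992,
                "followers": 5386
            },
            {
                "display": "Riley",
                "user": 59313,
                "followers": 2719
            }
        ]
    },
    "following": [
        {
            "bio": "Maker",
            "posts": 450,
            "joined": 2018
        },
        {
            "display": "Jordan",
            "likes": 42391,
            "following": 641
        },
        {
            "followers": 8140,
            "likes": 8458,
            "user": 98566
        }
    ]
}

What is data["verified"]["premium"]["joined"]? 2024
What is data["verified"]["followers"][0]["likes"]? 34251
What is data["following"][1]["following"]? 641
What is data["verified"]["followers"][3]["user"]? 59313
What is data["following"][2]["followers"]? 8140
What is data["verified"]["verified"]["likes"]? 13499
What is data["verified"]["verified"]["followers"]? 6017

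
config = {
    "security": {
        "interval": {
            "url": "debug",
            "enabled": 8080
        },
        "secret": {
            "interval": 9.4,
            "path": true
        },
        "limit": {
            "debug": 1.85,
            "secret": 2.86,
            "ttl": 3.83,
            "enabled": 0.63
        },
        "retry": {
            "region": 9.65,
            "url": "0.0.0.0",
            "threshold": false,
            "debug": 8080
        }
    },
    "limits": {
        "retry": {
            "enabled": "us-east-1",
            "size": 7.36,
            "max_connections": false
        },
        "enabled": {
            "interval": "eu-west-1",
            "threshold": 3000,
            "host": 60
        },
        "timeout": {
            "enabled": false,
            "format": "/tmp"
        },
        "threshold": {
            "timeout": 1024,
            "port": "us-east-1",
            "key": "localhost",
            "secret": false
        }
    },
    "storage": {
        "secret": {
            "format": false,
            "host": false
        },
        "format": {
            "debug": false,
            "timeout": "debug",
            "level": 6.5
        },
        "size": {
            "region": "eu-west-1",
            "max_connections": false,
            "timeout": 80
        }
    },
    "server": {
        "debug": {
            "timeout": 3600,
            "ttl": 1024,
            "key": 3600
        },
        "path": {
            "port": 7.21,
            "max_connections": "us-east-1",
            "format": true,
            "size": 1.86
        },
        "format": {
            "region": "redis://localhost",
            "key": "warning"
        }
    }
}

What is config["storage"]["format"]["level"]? 6.5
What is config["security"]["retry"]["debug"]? 8080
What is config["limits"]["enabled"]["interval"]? "eu-west-1"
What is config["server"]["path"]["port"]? 7.21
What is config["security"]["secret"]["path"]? True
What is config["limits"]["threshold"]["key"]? "localhost"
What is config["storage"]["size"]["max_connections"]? False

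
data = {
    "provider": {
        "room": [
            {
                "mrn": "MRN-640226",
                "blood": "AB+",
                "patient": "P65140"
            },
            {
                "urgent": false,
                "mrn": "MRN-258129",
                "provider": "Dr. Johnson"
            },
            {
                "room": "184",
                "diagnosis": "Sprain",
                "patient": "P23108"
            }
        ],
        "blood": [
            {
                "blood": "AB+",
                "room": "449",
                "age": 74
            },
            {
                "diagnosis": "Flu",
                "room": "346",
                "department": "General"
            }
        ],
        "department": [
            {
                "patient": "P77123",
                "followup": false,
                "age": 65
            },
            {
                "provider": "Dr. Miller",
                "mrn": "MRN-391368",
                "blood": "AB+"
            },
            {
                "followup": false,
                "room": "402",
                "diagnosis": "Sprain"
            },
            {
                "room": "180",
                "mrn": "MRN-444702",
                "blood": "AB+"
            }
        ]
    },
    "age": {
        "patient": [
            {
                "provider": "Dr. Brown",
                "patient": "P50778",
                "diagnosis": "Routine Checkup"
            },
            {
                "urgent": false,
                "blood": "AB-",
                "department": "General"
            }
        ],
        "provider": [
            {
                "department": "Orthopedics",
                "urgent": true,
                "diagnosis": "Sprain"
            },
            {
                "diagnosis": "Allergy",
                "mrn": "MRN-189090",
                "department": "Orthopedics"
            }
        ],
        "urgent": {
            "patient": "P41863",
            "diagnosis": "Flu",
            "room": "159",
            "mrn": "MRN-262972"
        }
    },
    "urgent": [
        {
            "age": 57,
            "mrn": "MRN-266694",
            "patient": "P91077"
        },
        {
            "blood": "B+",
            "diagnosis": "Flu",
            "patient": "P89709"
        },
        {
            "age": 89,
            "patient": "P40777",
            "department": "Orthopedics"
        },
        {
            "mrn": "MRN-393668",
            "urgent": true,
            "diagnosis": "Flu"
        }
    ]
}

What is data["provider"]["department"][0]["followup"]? False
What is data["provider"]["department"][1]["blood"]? "AB+"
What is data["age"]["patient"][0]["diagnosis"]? "Routine Checkup"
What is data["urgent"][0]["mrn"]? "MRN-266694"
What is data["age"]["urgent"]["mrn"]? "MRN-262972"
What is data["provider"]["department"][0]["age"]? 65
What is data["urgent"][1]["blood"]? "B+"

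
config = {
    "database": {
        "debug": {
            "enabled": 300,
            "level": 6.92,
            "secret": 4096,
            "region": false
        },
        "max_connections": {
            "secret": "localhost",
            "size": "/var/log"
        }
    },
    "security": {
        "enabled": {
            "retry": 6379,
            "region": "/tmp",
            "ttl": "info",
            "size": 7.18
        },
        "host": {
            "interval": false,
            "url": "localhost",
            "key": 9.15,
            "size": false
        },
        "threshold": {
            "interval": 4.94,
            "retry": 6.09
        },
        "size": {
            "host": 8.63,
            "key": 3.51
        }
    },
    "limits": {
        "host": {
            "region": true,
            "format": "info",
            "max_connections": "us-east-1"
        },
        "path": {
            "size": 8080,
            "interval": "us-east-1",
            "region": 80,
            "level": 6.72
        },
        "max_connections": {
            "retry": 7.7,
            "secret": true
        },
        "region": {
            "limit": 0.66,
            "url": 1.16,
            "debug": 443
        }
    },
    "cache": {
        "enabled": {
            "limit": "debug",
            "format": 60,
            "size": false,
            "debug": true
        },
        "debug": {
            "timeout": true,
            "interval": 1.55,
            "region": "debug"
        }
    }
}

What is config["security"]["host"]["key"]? 9.15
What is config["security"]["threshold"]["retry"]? 6.09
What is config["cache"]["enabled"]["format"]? 60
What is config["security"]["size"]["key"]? 3.51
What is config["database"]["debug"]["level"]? 6.92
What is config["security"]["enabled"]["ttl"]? "info"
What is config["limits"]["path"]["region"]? 80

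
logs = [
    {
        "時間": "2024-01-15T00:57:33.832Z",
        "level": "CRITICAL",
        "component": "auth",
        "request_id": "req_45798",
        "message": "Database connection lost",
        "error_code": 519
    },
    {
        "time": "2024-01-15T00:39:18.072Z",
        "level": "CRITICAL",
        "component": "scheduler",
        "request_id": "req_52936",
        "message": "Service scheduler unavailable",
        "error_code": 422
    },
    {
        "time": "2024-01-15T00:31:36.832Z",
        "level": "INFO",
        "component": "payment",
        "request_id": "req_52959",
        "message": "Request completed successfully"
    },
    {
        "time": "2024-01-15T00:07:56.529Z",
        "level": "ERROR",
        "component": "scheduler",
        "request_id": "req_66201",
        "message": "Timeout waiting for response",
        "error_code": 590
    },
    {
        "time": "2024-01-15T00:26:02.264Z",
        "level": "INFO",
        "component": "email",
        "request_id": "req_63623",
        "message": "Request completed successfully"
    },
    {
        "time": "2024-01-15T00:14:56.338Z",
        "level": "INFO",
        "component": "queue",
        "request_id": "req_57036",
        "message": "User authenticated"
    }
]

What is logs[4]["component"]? "email"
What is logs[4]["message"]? "Request completed successfully"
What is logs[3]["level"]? "ERROR"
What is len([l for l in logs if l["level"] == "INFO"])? 3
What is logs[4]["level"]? "INFO"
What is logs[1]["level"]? "CRITICAL"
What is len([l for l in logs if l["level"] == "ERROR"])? 1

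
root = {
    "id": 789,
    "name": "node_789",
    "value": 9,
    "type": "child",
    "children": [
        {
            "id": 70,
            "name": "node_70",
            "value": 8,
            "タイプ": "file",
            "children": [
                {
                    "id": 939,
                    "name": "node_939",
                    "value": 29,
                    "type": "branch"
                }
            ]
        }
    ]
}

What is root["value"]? 9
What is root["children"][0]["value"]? 8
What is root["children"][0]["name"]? "node_70"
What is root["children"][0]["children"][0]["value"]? 29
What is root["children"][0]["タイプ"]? "file"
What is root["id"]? 789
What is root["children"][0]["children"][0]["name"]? "node_939"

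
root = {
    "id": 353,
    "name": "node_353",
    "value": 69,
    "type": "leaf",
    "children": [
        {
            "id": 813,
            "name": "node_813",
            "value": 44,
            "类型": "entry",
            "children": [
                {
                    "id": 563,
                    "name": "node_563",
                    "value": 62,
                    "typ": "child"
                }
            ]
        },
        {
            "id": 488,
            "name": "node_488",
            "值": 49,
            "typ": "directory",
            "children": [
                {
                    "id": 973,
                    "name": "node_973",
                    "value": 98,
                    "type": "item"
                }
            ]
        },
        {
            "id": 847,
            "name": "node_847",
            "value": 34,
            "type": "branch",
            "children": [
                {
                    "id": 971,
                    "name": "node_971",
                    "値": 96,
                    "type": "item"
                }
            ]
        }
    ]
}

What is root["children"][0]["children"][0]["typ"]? "child"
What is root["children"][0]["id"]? 813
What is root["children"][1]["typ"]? "directory"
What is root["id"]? 353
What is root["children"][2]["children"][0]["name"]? "node_971"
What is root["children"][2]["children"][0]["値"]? 96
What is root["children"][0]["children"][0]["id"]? 563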